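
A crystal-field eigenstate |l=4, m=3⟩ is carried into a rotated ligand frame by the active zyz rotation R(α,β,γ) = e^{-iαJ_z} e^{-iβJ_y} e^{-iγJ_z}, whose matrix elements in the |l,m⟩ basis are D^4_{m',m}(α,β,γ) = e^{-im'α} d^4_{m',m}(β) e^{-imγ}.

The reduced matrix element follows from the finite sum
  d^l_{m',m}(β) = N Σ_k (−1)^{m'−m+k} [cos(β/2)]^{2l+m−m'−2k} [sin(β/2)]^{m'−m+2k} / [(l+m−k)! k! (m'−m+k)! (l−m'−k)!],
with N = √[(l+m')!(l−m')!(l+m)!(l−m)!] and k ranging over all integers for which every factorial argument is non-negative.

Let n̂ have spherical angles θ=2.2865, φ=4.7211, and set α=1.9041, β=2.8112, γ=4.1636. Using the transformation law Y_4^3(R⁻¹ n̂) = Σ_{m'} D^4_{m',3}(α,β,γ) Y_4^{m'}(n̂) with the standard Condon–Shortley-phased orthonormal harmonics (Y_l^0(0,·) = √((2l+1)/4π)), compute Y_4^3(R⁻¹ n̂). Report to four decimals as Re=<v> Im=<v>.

Re=-0.2458 Im=-0.2904

Need the full column D^4_{m',3} for m'=−4..4 at α=1.9041, β=2.8112, γ=4.1636.
cos(β/2)=0.164446, sin(β/2)=0.986386
d^4_{-4,3}: single k=7 term ⇒ +0.422568;  D = +0.068162+0.417035i
d^4_{-3,3}: k∈[6..7] ⇒ +0.174352 -0.896139 = -0.721788;  D = -0.635043+0.343072i
d^4_{-2,3}: k∈[5..6] ⇒ +0.046611 -0.559005 = -0.512394;  D = +0.377634+0.346324i
d^4_{-1,3}: k∈[4..5] ⇒ +0.009158 -0.197696 = -0.188538;  D = +0.074958-0.172997i
d^4_{0,3}: k∈[3..4] ⇒ +0.001366 -0.049132 = -0.047767;  D = -0.047631-0.003606i
d^4_{1,3}: k∈[2..3] ⇒ +0.000153 -0.009158 = -0.009005;  D = +0.002295+0.008708i
d^4_{2,3}: k∈[1..2] ⇒ +0.000012 -0.001296 = -0.001284;  D = +0.001066-0.000715i
d^4_{3,3}: k∈[0..1] ⇒ +0.000001 -0.000135 = -0.000134;  D = -0.000107-0.000081i
d^4_{4,3}: single k=0 term ⇒ -0.000009;  D = -0.000003+0.000009i
Y_4^{m'}(θ=2.2865,φ=4.7211) and Σ D·Y over m':
  (+0.0682+0.4170i)·(+0.1434-0.0050i)  (-0.6350+0.3431i)·(+0.0092+0.3528i)  (+0.3776+0.3463i)·(-0.3836+0.0067i)  (+0.0750-0.1730i)·(-0.0000-0.0032i)  (-0.0476-0.0036i)·(-0.3627+0.0000i)  (+0.0023+0.0087i)·(+0.0000-0.0032i)  (+0.0011-0.0007i)·(-0.3836-0.0067i)  (-0.0001-0.0001i)·(-0.0092+0.3528i)  (-0.0000+0.0000i)·(+0.1434+0.0050i)
Y_4^3(R⁻¹ n̂) = -0.245835-0.290433i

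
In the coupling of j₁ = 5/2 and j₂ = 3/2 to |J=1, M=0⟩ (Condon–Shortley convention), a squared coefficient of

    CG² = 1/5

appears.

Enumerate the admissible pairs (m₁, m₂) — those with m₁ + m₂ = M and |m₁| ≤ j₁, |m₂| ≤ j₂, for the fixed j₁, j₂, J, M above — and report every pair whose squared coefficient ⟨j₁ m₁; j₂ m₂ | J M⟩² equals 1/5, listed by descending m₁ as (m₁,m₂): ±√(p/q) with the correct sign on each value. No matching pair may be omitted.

Admissible pairs with m₁+m₂ = M = 0: (-3/2,3/2), (-1/2,1/2), (1/2,-1/2), (3/2,-3/2)
  (m₁,m₂)=(3/2,-3/2): CG² = 1/5, CG = +√(1/5)   ← matches the target
  (m₁,m₂)=(1/2,-1/2): CG² = 3/10, CG = −√(3/10)
  (m₁,m₂)=(-1/2,1/2): CG² = 3/10, CG = +√(3/10)
  (m₁,m₂)=(-3/2,3/2): CG² = 1/5, CG = −√(1/5)   ← matches the target
Pairs with CG² = 1/5: (3/2,-3/2): +√(1/5); (-3/2,3/2): −√(1/5)

(3/2,-3/2): +√(1/5); (-3/2,3/2): −√(1/5)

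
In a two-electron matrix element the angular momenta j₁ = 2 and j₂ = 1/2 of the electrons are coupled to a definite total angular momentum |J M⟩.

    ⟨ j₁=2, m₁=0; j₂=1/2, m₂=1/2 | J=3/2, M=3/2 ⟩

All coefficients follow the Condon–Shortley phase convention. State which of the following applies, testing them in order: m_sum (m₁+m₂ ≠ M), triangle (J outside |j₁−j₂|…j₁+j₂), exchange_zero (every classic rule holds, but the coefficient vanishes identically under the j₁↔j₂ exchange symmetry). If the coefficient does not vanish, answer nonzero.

m_sum

m-sum: m₁+m₂ = 0+1/2 = 1/2, M = 3/2  ✗ ⇒ coefficient is 0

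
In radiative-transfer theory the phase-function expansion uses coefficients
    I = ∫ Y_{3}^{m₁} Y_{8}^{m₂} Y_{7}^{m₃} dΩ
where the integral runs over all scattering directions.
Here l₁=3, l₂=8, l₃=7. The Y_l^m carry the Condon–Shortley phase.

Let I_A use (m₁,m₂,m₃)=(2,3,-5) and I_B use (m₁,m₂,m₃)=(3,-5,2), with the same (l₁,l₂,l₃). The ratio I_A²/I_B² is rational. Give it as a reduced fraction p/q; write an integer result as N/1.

Same 3,8,7: normalisation and zero-m 3j drop out of the ratio.
A: Δ: 4! 2! 12! / 19! → 1/5290740; sum: t=0:+1/958003200 t=1:−1/87091200 = -1/95800320; 3j²(3 8 7; 2 3 -5) = Δ·Π!·Σ² = 1000/88179  (sign -1)
B: Δ: 4! 2! 12! / 19! → 1/5290740; sum: t=0:+1/104509440 = 1/104509440; 3j²(3 8 7; 3 -5 2) = Δ·Π!·Σ² = 275/13566  (sign -1)
I_A²/I_B² = (1000/88179)/(275/13566) = 80/143

80/143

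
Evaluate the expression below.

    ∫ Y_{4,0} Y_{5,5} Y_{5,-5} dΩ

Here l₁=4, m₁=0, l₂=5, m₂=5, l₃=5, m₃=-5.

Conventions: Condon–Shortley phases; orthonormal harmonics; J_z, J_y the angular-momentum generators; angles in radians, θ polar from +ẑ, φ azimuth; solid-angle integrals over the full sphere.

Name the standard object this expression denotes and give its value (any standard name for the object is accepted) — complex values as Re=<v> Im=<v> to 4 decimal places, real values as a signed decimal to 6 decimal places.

Gaunt coefficient, -0.130198

This is a Gaunt coefficient — the integral of a triple product of spherical harmonics over the sphere.
m-sum 0 ✓  L=14 even ✓  1≤5≤9 ✓
Π(2lᵢ+1) = 9×11×11 = 1089
triangle coeff Δ(4,5,5) = 1/3153150
Σ_t [0,4]: t=0:+1/69120 t=1:−1/1728 t=2:+1/576 t=3:−1/1728 t=4:+1/69120 = 7/11520
(3j)²=2/143 [(4 5 5; 0 0 0)], sign=-1
Σ_t [4,4]: t=4:+1/414720 = 1/414720
(3j)²=2/143 [(4 5 5; 0 5 -5)], sign=+1
⇒ 4πI² = 36/169
I = (-1)√(36/169/(4π)) = -0.13019760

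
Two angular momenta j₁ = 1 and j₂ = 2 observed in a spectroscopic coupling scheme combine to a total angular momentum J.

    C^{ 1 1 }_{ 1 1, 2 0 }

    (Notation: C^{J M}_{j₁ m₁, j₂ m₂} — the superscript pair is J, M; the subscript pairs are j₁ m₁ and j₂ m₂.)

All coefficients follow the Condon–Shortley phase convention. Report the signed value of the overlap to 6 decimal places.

√[3·2!0!2!/5! · 2!0!2!2!2!0!] = √(8/5)
  +(−1)^0/∏(0,2,0,2,0,0)! = 1/4  (running 1/4)
⟨..|..⟩ = √(8/5)·(1/4) = +0.316228

+0.316228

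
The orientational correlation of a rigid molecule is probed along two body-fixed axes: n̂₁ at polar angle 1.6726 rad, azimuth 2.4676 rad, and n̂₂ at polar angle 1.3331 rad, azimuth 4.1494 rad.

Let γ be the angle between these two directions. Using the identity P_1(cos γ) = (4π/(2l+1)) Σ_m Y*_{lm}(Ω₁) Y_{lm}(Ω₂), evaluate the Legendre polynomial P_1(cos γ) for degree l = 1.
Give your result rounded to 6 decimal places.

-0.131033

Term-by-term m-sum for l=1 (normalisation 4π/3 = 4.188790):
  term(m=-1) = -0.01278 - 0.11470j   from Y*(Ω₁)=-0.26855 + 0.21451j, Y(Ω₂)=-0.17921 + 0.28396j
  term(m=+0) = -0.00571 + 0.00000j   from Y*(Ω₁)=-0.04966 + 0.00000j, Y(Ω₂)=0.11505 + 0.00000j
  term(m=+1) = -0.01278 + 0.11470j   from Y*(Ω₁)=0.26855 + 0.21451j, Y(Ω₂)=0.17921 + 0.28396j
Σ over m = -0.03128 + 0.00000j; ×(4π/3) → -0.13103 + 0.00000j. Real part: -0.131033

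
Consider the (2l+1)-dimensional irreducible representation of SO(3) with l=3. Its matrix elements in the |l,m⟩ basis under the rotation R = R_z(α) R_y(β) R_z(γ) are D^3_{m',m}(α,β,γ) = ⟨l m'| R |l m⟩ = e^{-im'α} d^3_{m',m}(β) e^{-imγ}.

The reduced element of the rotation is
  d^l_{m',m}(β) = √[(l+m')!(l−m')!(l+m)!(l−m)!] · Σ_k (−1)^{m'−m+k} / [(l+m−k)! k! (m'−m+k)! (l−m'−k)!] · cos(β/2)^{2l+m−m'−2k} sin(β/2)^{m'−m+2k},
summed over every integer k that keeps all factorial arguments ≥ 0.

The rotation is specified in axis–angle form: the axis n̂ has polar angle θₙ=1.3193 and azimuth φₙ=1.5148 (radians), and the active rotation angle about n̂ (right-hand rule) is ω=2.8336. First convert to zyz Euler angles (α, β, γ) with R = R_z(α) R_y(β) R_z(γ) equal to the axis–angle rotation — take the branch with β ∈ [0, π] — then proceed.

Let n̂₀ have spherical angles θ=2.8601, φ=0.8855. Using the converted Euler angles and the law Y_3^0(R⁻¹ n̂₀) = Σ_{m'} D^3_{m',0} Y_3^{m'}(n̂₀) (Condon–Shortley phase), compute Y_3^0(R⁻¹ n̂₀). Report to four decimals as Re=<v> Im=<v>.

Axis–angle → zyz. n̂ = (sinθₙcosφₙ, sinθₙsinφₙ, cosθₙ) = (+0.054206, +0.967023, +0.248853), ω = 2.8336.
R = I cosω + sinω [n̂]ₓ + (1−cosω) n̂n̂ᵀ gives
  R = [-0.947206, +0.026932, +0.319494; +0.177810, +0.873320, +0.453538; -0.266805, +0.486403, -0.832002]
β = atan2(√(R₁₃²+R₂₃²), R₃₃) = 2.553503; α = atan2(R₂₃, R₁₃) mod 2π = 0.957092; γ = atan2(R₃₂, −R₃₁) mod 2π = 1.069084
Need the full column D^3_{m',0} for m'=−3..3 at α=0.9571, β=2.5535, γ=1.0691.
cos(β/2)=0.289826, sin(β/2)=0.957079
d^3_{-3,0}: single k=3 term ⇒ +0.095449;  D = -0.091983+0.025488i
d^3_{-2,0}: k∈[2..3] ⇒ +0.035400 -0.386035 = -0.350635;  D = +0.118051-0.330165i
d^3_{-1,0}: k∈[1..3] ⇒ +0.006780 -0.221803 +0.806246 = +0.591223;  D = +0.340485+0.483337i
d^3_{0,0}: k∈[0..3] ⇒ +0.000593 -0.058168 +0.634320 -0.768578 = -0.191833;  D = -0.191833+0.000000i
d^3_{1,0}: k∈[0..2] ⇒ -0.006780 +0.221803 -0.806246 = -0.591223;  D = -0.340485+0.483337i
d^3_{2,0}: k∈[0..1] ⇒ +0.035400 -0.386035 = -0.350635;  D = +0.118051+0.330165i
d^3_{3,0}: single k=0 term ⇒ -0.095449;  D = +0.091983+0.025488i
Y_3^{m'}(θ=2.8601,φ=0.8855) and Σ D·Y over m':
  (-0.0920+0.0255i)·(-0.0079-0.0042i)  (+0.1181-0.3302i)·(+0.0151+0.0742i)  (+0.3405+0.4833i)·(+0.2054-0.2512i)  (-0.1918+0.0000i)·(-0.5787+0.0000i)  (-0.3405+0.4833i)·(-0.2054-0.2512i)  (+0.1181+0.3302i)·(+0.0151-0.0742i)  (+0.0920+0.0255i)·(+0.0079-0.0042i)
Y_3^0(R⁻¹ n̂) = +0.547939+0.000000i

Re=0.5479 Im=0.0000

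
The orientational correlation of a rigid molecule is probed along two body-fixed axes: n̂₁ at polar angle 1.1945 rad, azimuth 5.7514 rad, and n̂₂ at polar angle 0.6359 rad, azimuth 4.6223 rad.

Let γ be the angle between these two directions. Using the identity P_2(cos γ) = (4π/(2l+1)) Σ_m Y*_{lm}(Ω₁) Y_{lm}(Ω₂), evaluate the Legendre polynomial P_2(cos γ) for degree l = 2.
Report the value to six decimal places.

Addition theorem: P_2(cos γ) = (4π/5) Σ_m Y*_{lm}(Ω₁) Y_{lm}(Ω₂), m = −2…2:
  [-2]  conj(Y_{2,-2})(Ω₁) = (0.162296, -0.292045) ; Y_{2,-2}(Ω₂) = (-0.134041, -0.024416) ; Δ = (-0.028885, 0.035183)
  [-1]  conj(Y_{2,-1})(Ω₁) = (0.227569, -0.133883) ; Y_{2,-1}(Ω₂) = (-0.033210, 0.367639) ; Δ = (0.041663, 0.088110)
  [+0]  conj(Y_{2,0})(Ω₁) = (-0.187620, -0.000000) ; Y_{2,0}(Ω₂) = (0.297049, 0.000000) ; Δ = (-0.055732, -0.000000)
  [+1]  conj(Y_{2,1})(Ω₁) = (-0.227569, -0.133883) ; Y_{2,1}(Ω₂) = (0.033210, 0.367639) ; Δ = (0.041663, -0.088110)
  [+2]  conj(Y_{2,2})(Ω₁) = (0.162296, 0.292045) ; Y_{2,2}(Ω₂) = (-0.134041, 0.024416) ; Δ = (-0.028885, -0.035183)
Σ over m = (-0.030176, 0.000000); ×(4π/5) → (-0.075840, 0.000000). Real part: -0.075840

-0.075840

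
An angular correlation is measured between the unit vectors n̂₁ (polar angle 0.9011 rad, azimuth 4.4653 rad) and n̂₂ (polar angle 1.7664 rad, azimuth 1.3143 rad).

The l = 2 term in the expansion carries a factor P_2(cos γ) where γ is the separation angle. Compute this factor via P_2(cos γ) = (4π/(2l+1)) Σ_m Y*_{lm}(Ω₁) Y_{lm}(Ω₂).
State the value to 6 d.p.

0.687278

Addition theorem: P_2(cos γ) = (4π/5) Σ_m Y*_{lm}(Ω₁) Y_{lm}(Ω₂), m = −2…2:
  m=-2: (-0.209025, 0.112616) × (-0.323839, -0.182417) = (0.088234, 0.001660)  (running Σ = (0.088234, 0.001660))
  m=-1: (-0.091958, -0.364559) × (-0.037366, 0.142470) = (0.055375, 0.000521)  (running Σ = (0.143608, 0.002181))
  m=0: (0.049196, -0.000000) × (-0.279650, 0.000000) = (-0.013758, 0.000000)  (running Σ = (0.129851, 0.002181))
  m=1: (0.091958, -0.364559) × (0.037366, 0.142470) = (0.055375, -0.000521)  (running Σ = (0.185225, 0.001660))
  m=2: (-0.209025, -0.112616) × (-0.323839, 0.182417) = (0.088234, -0.001660)  (running Σ = (0.273459, 0.000000))
Σ over m = (0.273459, 0.000000); ×(4π/5) → (0.687278, 0.000000). Real part: 0.687278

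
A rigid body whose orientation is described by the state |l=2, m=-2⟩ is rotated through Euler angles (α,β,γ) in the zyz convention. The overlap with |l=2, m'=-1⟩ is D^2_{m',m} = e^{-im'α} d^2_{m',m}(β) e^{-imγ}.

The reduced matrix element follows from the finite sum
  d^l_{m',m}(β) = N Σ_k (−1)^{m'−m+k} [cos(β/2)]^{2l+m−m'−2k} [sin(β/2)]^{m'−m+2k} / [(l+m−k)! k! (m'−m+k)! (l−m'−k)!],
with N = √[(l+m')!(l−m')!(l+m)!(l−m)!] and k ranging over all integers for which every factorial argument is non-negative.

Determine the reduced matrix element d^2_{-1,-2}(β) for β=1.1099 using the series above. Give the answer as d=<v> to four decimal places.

d^2_{-1,-2}(β=1.1099) via the finite sum:
c=cos(1.109900/2)=0.849927, s=sin(1.109900/2)=0.526901; N=√[1·6·1·24]=12.000000
k∈{0} keeps every argument non-negative
  k=0: (−1)^1·12.0000/(6)·0.8499^3·0.5269^1 = -0.646999
d^2_{-1,-2}(1.1099) = -0.646999

d=-0.6470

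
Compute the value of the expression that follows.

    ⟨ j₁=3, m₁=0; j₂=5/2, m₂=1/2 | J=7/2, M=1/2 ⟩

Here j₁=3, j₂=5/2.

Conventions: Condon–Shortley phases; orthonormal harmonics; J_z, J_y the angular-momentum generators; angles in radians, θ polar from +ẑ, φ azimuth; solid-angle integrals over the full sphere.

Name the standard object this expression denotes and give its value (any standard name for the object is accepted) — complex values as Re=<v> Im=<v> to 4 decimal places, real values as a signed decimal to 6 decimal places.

This is a Clebsch–Gordan (vector-coupling) coefficient.
√[8·2!4!3!/10! · 3!3!3!2!4!3!] = √(6912/175)
  +(−1)^0/∏(0,2,3,3,1,0)! = 1/72  (running 1/72)
  +(−1)^1/∏(1,1,2,2,2,1)! = -1/8  (running -1/9)
  +(−1)^2/∏(2,0,1,1,3,2)! = 1/24  (running -5/72)
⟨..|..⟩ = √(6912/175)·(-5/72) = -0.436436

Clebsch–Gordan coefficient, −√(4/21) ≈ -0.436436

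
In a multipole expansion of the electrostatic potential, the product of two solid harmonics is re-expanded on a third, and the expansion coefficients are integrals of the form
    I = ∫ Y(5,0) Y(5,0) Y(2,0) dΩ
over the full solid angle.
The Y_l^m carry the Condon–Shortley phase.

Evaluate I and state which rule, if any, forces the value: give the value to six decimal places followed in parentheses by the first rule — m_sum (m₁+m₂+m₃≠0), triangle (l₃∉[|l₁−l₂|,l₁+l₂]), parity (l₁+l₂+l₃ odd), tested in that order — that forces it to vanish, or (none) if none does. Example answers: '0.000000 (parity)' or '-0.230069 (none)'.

0.161739 (none)

Checks pass: Σm=0; 12 even; l₃=2∈[0,10].
(2·5+1)(2·5+1)(2·2+1) = 605
Δ: 8! 2! 2! / 13! → 1/38610
sum: t=3:−1/2880 t=4:+1/576 t=5:−1/2880 = 1/960
3j²(5 5 2; 0 0 0) = Δ·Π!·Σ² = 10/429  (sign +1)
(m-triple is (0,0,0) — same symbol as above.)
combine: 4πI² = 605·10/429·10/429 = 500/1521
take √, sign +1: I = 0.16173926
No selection rule forces the value: the integral is nonzero (none).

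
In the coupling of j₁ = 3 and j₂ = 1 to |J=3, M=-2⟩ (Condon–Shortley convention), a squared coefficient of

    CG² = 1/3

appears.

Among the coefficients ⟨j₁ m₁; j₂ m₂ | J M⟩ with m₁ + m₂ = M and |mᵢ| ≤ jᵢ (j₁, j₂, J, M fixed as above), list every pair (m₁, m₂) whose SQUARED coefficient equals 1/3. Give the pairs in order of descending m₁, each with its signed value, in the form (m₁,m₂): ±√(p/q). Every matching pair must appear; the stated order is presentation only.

Admissible pairs with m₁+m₂ = M = -2: (-3,1), (-2,0), (-1,-1)
  (m₁,m₂)=(-1,-1): CG² = 5/12, CG = +√(5/12)
  (m₁,m₂)=(-2,0): CG² = 1/3, CG = −√(1/3)   ← matches the target
  (m₁,m₂)=(-3,1): CG² = 1/4, CG = −√(1/4)
Pairs with CG² = 1/3: (-2,0): −√(1/3)

(-2,0): −√(1/3)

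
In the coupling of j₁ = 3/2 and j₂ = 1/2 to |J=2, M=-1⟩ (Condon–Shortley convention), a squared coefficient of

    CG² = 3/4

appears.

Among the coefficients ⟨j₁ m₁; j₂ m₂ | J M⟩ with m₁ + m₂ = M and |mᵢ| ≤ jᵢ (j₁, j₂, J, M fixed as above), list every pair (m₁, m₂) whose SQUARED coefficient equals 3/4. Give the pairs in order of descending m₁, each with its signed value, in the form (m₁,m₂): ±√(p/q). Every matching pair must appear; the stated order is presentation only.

Admissible pairs with m₁+m₂ = M = -1: (-3/2,1/2), (-1/2,-1/2)
  (m₁,m₂)=(-1/2,-1/2): CG² = 3/4, CG = +√(3/4)   ← matches the target
  (m₁,m₂)=(-3/2,1/2): CG² = 1/4, CG = +√(1/4)
Pairs with CG² = 3/4: (-1/2,-1/2): +√(3/4)

(-1/2,-1/2): +√(3/4)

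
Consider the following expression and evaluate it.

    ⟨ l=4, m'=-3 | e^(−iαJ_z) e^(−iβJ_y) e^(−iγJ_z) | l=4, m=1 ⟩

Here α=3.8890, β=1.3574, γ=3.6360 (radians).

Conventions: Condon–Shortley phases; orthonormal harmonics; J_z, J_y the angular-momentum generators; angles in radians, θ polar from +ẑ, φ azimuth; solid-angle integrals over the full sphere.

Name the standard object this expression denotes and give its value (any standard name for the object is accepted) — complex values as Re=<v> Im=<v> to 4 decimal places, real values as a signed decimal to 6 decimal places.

This is a Wigner D-matrix element — the rotation-matrix element ⟨l m'| R(α,β,γ) |l m⟩ in the angular-momentum basis.
Split into d^4_{-3,1}(β=1.3574) × two z-phases.
Half-angle: c=0.778389, s=0.627782. N=√(1·5040·120·6)=1904.940944
The bounds max(0,m−m')=4 and min(l+m,l−m')=5 give 2 terms
  k=4: (−1)^0·1904.9409/(144)·0.7784^4·0.6278^4 = +0.754295
  k=5: (−1)^1·1904.9409/(240)·0.7784^2·0.6278^6 = -0.294385
d^4_{-3,1}(1.3574) = +0.754295 -0.294385 = +0.459910
Phases: e^{-i·(-3)·3.8890}=+0.622103-0.782936i, e^{-i·(1)·3.6360}=-0.880250+0.474510i ⇒ D=-0.080988+0.452723i

Wigner D-matrix element, Re=-0.0810 Im=0.4527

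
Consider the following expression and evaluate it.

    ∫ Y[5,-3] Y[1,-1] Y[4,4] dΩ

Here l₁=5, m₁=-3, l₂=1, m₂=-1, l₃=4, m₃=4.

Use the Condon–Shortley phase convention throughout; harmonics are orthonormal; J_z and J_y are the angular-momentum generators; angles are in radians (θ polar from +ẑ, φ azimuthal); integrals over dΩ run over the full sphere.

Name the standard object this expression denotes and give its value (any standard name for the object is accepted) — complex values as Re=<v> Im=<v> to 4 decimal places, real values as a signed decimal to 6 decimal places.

Gaunt coefficient, -0.049106

This is a Gaunt coefficient — the integral of a triple product of spherical harmonics over the sphere.
Rules hold: Σm=0, L=10 even, 4≤4≤6.
N = 11·3·9 = 297
Δ = 2!·8!·0!/11! = 1/495
Racah Σ t=1..1: t=1:−1/576 = -1/576
⇒ 3j(5 1 4; 0 0 0)² = 5/99, sgn -1
Racah Σ t=0..0: t=0:+1/80640 = 1/80640
⇒ 3j(5 1 4; -3 -1 4)² = 1/495, sgn +1
4πI² = N·(3j₀)²·(3jₘ)² = 1/33
I = -1·√(0.030303/4π) = -0.04910640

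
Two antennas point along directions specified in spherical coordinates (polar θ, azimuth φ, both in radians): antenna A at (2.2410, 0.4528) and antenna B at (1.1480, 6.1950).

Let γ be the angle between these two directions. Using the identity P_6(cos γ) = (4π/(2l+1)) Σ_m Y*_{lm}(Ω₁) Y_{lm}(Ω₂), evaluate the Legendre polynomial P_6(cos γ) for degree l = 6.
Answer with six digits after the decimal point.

Term-by-term m-sum for l=6 (normalisation 4π/13 = 0.966644):
  [-6]  conj(Y_{6,-6})(Ω₁) = -0.101973+0.046126i ; Y_{6,-6}(Ω₂) = +0.239869+0.140257i ; Δ = -0.030930-0.003238i
  [-5]  conj(Y_{6,-5})(Ω₁) = +0.196357-0.236365i ; Y_{6,-5}(Ω₂) = +0.391662+0.184830i ; Δ = +0.120593-0.056282i
  [-4]  conj(Y_{6,-4})(Ω₁) = -0.103951+0.424038i ; Y_{6,-4}(Ω₂) = +0.197277+0.072625i ; Δ = -0.051303+0.076103i
  [-3]  conj(Y_{6,-3})(Ω₁) = -0.051073-0.236832i ; Y_{6,-3}(Ω₂) = -0.224624-0.060852i ; Δ = -0.002940+0.056306i
  [-2]  conj(Y_{6,-2})(Ω₁) = -0.127472-0.162496i ; Y_{6,-2}(Ω₂) = -0.292011-0.052043i ; Δ = +0.028767+0.054085i
  [-1]  conj(Y_{6,-1})(Ω₁) = +0.299776+0.145845i ; Y_{6,-1}(Ω₂) = +0.135844+0.012011i ; Δ = +0.038971+0.023413i
  [+0]  conj(Y_{6,0})(Ω₁) = +0.120010-0.000000i ; Y_{6,0}(Ω₂) = +0.308399+0.000000i ; Δ = +0.037011+0.000000i
  [+1]  conj(Y_{6,1})(Ω₁) = -0.299776+0.145845i ; Y_{6,1}(Ω₂) = -0.135844+0.012011i ; Δ = +0.038971-0.023413i
  [+2]  conj(Y_{6,2})(Ω₁) = -0.127472+0.162496i ; Y_{6,2}(Ω₂) = -0.292011+0.052043i ; Δ = +0.028767-0.054085i
  [+3]  conj(Y_{6,3})(Ω₁) = +0.051073-0.236832i ; Y_{6,3}(Ω₂) = +0.224624-0.060852i ; Δ = -0.002940-0.056306i
  [+4]  conj(Y_{6,4})(Ω₁) = -0.103951-0.424038i ; Y_{6,4}(Ω₂) = +0.197277-0.072625i ; Δ = -0.051303-0.076103i
  [+5]  conj(Y_{6,5})(Ω₁) = -0.196357-0.236365i ; Y_{6,5}(Ω₂) = -0.391662+0.184830i ; Δ = +0.120593+0.056282i
  [+6]  conj(Y_{6,6})(Ω₁) = -0.101973-0.046126i ; Y_{6,6}(Ω₂) = +0.239869-0.140257i ; Δ = -0.030930+0.003238i
Accumulated sum +0.243328-0.000000i; after 4π/(2l+1) scaling, +0.235212-0.000000i ⇒ P_6 = 0.235212

0.235212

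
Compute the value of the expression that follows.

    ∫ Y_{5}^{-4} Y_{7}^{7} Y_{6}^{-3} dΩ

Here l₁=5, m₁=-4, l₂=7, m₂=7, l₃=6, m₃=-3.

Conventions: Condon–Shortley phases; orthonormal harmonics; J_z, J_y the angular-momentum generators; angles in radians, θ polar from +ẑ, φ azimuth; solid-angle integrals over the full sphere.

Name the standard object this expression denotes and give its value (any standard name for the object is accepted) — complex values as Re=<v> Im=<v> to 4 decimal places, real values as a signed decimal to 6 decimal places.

This is a Gaunt coefficient — the integral of a triple product of spherical harmonics over the sphere.
Checks pass: Σm=0; 18 even; l₃=6∈[2,12].
(2·5+1)(2·7+1)(2·6+1) = 2145
Δ: 6! 4! 8! / 19! → 1/174594420
sum: t=1:−1/4147200 t=2:+1/207360 t=3:−1/82944 t=4:+1/207360 t=5:−1/4147200 = -1/345600
3j²(5 7 6; 0 0 0) = Δ·Π!·Σ² = 420/46189  (sign -1)
sum: t=6:+1/174182400 = 1/174182400
3j²(5 7 6; -4 7 -3) = Δ·Π!·Σ² = 21/1615  (sign -1)
combine: 4πI² = 2145·420/46189·21/1615 = 26460/104329
take √, sign +1: I = 0.14206512

Gaunt coefficient, +0.142065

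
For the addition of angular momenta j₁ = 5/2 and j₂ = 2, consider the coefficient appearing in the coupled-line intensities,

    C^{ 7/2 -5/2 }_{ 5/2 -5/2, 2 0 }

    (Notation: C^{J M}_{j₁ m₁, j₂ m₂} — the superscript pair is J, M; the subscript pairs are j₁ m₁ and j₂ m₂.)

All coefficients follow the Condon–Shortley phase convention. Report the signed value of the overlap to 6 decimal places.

−√(10/21) ≈ -0.690066

j₁+j₂−J=1  J+j₁−j₂=4  J−j₁+j₂=3  j₁+j₂+J+1=9
(j₁±m₁, j₂±m₂, J±M) = (0,5,2,2,1,6)
P² = 7680/7
sum k=1..1:
  [1] −1/48 = -1/48
S = -1/48
C² = P²·S² = 10/21 ; C = -0.690066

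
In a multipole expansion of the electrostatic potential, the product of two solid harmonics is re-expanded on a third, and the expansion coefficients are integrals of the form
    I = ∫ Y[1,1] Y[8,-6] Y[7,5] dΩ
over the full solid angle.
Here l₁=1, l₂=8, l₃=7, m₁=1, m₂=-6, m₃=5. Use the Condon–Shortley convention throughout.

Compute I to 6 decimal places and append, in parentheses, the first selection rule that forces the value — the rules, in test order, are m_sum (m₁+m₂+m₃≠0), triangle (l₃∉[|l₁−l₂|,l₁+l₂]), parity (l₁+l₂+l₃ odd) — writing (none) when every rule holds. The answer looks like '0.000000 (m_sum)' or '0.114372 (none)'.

0.291881 (none)

Rules hold: Σm=0, L=16 even, 7≤7≤9.
N = 3·17·15 = 765
Δ = 2!·0!·14!/17! = 1/2040
Racah Σ t=1..1: t=1:−1/25401600 = -1/25401600
⇒ 3j(1 8 7; 0 0 0)² = 8/255, sgn +1
Racah Σ t=0..0: t=0:+1/1916006400 = 1/1916006400
⇒ 3j(1 8 7; 1 -6 5)² = 91/2040, sgn +1
4πI² = N·(3j₀)²·(3jₘ)² = 91/85
I = +1·√(1.07059/4π) = 0.29188132
No selection rule forces the value: the integral is nonzero (none).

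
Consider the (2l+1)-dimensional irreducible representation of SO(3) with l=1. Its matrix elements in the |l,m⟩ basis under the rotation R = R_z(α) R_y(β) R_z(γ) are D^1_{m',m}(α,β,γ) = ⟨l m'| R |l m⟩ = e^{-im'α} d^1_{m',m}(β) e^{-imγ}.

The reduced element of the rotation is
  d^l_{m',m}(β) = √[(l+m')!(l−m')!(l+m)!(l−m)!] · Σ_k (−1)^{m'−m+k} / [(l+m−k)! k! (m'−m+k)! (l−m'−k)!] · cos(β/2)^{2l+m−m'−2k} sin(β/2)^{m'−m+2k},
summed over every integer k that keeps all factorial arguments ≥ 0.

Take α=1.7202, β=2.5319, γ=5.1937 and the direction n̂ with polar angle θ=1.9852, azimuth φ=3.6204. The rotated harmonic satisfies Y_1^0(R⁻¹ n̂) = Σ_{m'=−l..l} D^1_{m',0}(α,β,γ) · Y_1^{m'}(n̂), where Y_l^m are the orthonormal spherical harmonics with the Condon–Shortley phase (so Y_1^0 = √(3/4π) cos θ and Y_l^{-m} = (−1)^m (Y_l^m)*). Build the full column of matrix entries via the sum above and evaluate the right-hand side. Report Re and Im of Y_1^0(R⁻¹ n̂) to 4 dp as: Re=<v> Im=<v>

Need the full column D^1_{m',0} for m'=−1..1 at α=1.7202, β=2.5319, γ=5.1937.
cos(β/2)=0.300147, sin(β/2)=0.953893
d^1_{-1,0}: single k=1 term ⇒ +0.404900;  D = -0.060269+0.400390i
d^1_{0,0}: k∈[0..1] ⇒ +0.090088 -0.909912 = -0.819824;  D = -0.819824+0.000000i
d^1_{1,0}: single k=0 term ⇒ -0.404900;  D = +0.060269+0.400390i
Y_1^{m'}(θ=1.9852,φ=3.6204) and Σ D·Y over m':
  (-0.0603+0.4004i)·(-0.2807+0.1457i)  (-0.8198+0.0000i)·(-0.1967+0.0000i)  (+0.0603+0.4004i)·(+0.2807+0.1457i)
Y_1^0(R⁻¹ n̂) = +0.078444+0.000000i

Re=0.0784 Im=0.0000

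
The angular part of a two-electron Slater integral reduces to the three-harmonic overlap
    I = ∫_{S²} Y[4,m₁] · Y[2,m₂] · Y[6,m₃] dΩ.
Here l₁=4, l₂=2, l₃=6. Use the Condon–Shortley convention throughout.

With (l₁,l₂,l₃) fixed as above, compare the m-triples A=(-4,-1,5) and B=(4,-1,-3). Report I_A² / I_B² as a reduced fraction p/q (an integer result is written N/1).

Shared (l₁,l₂,l₃)=(4,2,6): N and (l;000)² cancel in I_A²/I_B².
A: Δ = 0!·8!·4!/13! = 1/6435; Racah Σ t=0..0: t=0:+1/241920 = 1/241920; ⇒ 3j(4 2 6; -4 -1 5)² = 1/39, sgn -1
B: Δ = 0!·8!·4!/13! = 1/6435; Racah Σ t=0..0: t=0:+1/241920 = 1/241920; ⇒ 3j(4 2 6; 4 -1 -3)² = 1/715, sgn -1
I_A²/I_B² = (1/39)/(1/715) = 55/3

55/3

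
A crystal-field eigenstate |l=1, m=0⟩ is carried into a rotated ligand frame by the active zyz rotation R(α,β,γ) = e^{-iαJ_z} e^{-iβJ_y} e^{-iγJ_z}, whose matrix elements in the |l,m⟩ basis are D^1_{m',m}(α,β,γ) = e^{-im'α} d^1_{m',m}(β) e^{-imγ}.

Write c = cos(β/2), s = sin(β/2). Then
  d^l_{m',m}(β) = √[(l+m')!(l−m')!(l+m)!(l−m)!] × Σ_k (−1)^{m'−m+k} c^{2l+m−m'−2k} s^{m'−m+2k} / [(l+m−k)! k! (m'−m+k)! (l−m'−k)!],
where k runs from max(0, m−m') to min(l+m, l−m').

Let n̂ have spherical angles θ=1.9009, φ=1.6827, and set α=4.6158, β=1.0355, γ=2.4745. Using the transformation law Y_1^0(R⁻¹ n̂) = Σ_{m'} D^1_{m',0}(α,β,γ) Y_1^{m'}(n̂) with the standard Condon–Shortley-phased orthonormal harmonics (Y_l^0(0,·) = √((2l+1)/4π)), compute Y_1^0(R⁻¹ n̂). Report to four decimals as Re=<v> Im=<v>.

Need the full column D^1_{m',0} for m'=−1..1 at α=4.6158, β=1.0355, γ=2.4745.
cos(β/2)=0.868935, sin(β/2)=0.494926
d^1_{-1,0}: single k=1 term ⇒ +0.608195;  D = -0.058654-0.605360i
d^1_{0,0}: k∈[0..1] ⇒ +0.755048 -0.244952 = +0.510096;  D = +0.510096+0.000000i
d^1_{1,0}: single k=0 term ⇒ -0.608195;  D = +0.058654-0.605360i
Y_1^{m'}(θ=1.9009,φ=1.6827) and Σ D·Y over m':
  (-0.0587-0.6054i)·(-0.0365-0.3248i)  (+0.5101+0.0000i)·(-0.1584+0.0000i)  (+0.0587-0.6054i)·(+0.0365-0.3248i)
Y_1^0(R⁻¹ n̂) = -0.469743+0.000000i

Re=-0.4697 Im=0.0000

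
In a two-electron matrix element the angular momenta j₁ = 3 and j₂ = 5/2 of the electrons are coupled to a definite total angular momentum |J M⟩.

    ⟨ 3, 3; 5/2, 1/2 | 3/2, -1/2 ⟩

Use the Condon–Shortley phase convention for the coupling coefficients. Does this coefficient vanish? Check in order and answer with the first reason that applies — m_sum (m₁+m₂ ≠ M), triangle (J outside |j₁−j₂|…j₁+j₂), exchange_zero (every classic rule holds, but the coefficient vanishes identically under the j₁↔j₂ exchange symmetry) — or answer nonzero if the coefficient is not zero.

m_sum

m-sum: m₁+m₂ = 3+1/2 = 7/2, M = -1/2  ✗ ⇒ coefficient is 0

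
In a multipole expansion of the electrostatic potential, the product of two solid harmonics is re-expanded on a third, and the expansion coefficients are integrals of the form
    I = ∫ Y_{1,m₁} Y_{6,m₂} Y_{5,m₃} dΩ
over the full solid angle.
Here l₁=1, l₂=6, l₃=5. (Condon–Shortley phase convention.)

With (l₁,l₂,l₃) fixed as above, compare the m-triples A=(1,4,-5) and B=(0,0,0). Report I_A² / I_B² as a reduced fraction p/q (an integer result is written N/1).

1/36

l's match ⇒ only the (l;m) 3-j factors differ between A and B.
A: triangle coeff Δ(1,6,5) = 1/858; Σ_t [0,0]: t=0:+1/7257600 = 1/7257600; (3j)²=1/858 [(1 6 5; 1 4 -5)], sign=+1
B: triangle coeff Δ(1,6,5) = 1/858; Σ_t [1,1]: t=1:−1/14400 = -1/14400; (3j)²=6/143 [(1 6 5; 0 0 0)], sign=+1
I_A²/I_B² = (1/858)/(6/143) = 1/36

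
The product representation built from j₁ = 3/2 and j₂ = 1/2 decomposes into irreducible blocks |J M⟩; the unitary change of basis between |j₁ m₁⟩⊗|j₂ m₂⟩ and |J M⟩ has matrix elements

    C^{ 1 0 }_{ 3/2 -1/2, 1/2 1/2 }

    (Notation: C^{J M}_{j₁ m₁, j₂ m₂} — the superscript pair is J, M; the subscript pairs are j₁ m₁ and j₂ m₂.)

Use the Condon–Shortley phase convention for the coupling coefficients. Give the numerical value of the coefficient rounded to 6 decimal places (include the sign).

triangle: 1!*2!*0!/4! = 2/24
(j±m)!: 1!*2!*1!*0!*1!*1! = 2
prefactor² = (2J+1)*Δ*N² = 1/2
  k=1: −1/(1!*0!*1!*0!*1!*0!) = -1
Σ = -1  ⇒  CG² = 1/2*(-1)² = 1/2
CG = −√(1/2) = -0.707107

−√(1/2) ≈ -0.707107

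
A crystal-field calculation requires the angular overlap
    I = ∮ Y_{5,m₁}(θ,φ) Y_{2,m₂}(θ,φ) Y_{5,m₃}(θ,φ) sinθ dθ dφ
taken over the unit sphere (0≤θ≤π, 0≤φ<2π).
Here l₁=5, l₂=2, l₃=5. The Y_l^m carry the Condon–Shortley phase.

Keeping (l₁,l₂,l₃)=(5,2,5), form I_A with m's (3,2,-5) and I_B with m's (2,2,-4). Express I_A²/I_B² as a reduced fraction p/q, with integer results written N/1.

5/12

Same 5,2,5: normalisation and zero-m 3j drop out of the ratio.
A: Δ: 2! 8! 2! / 13! → 1/38610; sum: t=2:+1/161280 = 1/161280; 3j²(5 2 5; 3 2 -5) = Δ·Π!·Σ² = 1/143  (sign +1)
B: Δ: 2! 8! 2! / 13! → 1/38610; sum: t=2:+1/20160 = 1/20160; 3j²(5 2 5; 2 2 -4) = Δ·Π!·Σ² = 12/715  (sign -1)
I_A²/I_B² = (1/143)/(12/715) = 5/12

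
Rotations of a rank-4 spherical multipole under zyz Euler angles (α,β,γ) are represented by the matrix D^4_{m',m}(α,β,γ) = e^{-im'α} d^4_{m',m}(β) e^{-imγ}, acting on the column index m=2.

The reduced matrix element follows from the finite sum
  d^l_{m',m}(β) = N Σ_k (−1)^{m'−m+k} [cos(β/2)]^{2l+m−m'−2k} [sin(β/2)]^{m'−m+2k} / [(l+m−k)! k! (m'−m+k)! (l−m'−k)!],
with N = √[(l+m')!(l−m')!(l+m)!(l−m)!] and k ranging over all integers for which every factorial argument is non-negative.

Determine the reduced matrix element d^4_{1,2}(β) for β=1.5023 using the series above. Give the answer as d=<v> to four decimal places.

d=-0.2664

d^4_{1,2}(β=1.5023) via the finite sum:
Half-angle: c=0.730905, s=0.682480. N=√(120·6·720·2)=1018.233765
k: max(0,(2)−(1))=1 … min(4+(2),4−(1))=3
  k=1: (−1)^0·1018.2338/(240)·0.7309^7·0.6825^1 = +0.322664
  k=2: (−1)^1·1018.2338/(48)·0.7309^5·0.6825^3 = -1.406626
  k=3: (−1)^2·1018.2338/(72)·0.7309^3·0.6825^5 = +0.817609
d^4_{1,2}(1.5023) = +0.322664 -1.406626 +0.817609 = -0.266353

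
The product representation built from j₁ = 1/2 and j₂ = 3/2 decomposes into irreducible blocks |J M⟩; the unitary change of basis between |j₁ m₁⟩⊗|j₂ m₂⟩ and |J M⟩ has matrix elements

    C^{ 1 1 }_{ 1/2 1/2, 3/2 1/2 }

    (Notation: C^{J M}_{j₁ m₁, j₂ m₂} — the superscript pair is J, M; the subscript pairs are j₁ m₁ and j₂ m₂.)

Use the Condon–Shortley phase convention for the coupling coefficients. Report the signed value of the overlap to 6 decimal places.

+0.500000

j₁+j₂−J=1  J+j₁−j₂=0  J−j₁+j₂=2  j₁+j₂+J+1=4
(j₁±m₁, j₂±m₂, J±M) = (1,0,2,1,2,0)
P² = 1
sum k=0..0:
  [0] +1/2 = 1/2
S = 1/2
C² = P²·S² = 1/4 ; C = +0.500000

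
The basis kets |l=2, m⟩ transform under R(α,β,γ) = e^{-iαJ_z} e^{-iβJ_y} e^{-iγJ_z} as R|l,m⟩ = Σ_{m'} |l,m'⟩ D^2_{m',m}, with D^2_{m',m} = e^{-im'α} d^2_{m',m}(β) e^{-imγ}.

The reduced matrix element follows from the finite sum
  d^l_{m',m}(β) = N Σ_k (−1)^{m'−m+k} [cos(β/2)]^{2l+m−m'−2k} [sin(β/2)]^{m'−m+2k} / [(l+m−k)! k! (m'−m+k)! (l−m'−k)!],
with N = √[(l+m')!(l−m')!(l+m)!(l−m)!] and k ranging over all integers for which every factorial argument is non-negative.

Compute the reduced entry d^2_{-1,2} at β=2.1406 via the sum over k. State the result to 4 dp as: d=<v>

d=0.6481

d^2_{-1,2}(β=2.1406) via the finite sum:
Half-angle: c=0.479861, s=0.877345. N=√(1·6·24·1)=12.000000
Admissible k: 3..3 (factorial args all ≥0)
  k=3: (−1)^0·12.0000/(6)·0.4799^1·0.8773^3 = +0.648121
d^2_{-1,2}(2.1406) = +0.648121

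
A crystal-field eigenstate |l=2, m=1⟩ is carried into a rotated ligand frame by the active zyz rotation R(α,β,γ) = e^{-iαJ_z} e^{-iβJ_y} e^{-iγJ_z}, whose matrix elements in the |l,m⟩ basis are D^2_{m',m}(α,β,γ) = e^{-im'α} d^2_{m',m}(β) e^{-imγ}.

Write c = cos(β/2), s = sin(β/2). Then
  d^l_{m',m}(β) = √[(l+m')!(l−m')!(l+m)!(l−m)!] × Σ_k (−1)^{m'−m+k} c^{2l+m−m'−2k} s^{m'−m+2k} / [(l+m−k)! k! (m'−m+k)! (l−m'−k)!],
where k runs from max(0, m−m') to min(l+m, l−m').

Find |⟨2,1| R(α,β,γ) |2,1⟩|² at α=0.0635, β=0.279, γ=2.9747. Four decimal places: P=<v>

P=0.8187

First d^2_{1,1}(β=0.2790), then the phase factors e^{-i(1)α} and e^{-i(1)γ}:
c=cos(0.279000/2)=0.990286, s=sin(0.279000/2)=0.139048; N=√[6·1·6·1]=6.000000
The bounds max(0,m−m')=0 and min(l+m,l−m')=1 give 2 terms
  k=0: (−1)^0·6.0000/(6)·0.9903^4·0.1390^0 = +0.961705
  k=1: (−1)^1·6.0000/(2)·0.9903^2·0.1390^2 = -0.056882
d^2_{1,1}(0.2790) = +0.961705 -0.056882 = +0.904824
|D^2_{1,1}|² = |d^2_{1,1}(β)|² = (+0.904824)² = 0.818706 (the z-rotation phases have unit modulus)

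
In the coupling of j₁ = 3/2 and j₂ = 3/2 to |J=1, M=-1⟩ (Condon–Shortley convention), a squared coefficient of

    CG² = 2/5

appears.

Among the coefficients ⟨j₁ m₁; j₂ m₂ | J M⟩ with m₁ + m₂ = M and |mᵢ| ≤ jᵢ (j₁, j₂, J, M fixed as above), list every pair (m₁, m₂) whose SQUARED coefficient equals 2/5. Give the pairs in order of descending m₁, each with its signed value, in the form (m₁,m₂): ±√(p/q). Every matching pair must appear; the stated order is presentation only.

Admissible pairs with m₁+m₂ = M = -1: (-3/2,1/2), (-1/2,-1/2), (1/2,-3/2)
  (m₁,m₂)=(1/2,-3/2): CG² = 3/10, CG = +√(3/10)
  (m₁,m₂)=(-1/2,-1/2): CG² = 2/5, CG = −√(2/5)   ← matches the target
  (m₁,m₂)=(-3/2,1/2): CG² = 3/10, CG = +√(3/10)
Pairs with CG² = 2/5: (-1/2,-1/2): −√(2/5)

(-1/2,-1/2): −√(2/5)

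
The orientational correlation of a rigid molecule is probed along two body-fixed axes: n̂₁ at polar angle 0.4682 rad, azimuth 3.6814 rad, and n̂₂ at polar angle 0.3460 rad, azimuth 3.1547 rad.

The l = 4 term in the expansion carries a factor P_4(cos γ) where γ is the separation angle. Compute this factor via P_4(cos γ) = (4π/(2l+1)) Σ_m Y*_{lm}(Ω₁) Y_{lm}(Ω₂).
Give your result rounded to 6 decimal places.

0.735509

Term-by-term m-sum for l=4 (normalisation 4π/9 = 1.396263):
  m=-4: Y*=-0.010188+0.015267i  Y=+0.005846-0.000307i  product -0.000055+0.000092i
  m=-3: Y*=+0.004990-0.102534i  Y=-0.045893+0.001806i  product -0.000044+0.004715i
  m=-2: Y*=+0.146992+0.274798i  Y=+0.199805-0.005239i  product +0.030809+0.054136i
  m=-1: Y*=-0.420735-0.252091i  Y=-0.482176+0.006320i  product +0.204461+0.118893i
  m=+0: Y*=+0.138098-0.000000i  Y=+0.408588+0.000000i  product +0.056425+0.000000i
  m=+1: Y*=+0.420735-0.252091i  Y=+0.482176+0.006320i  product +0.204461-0.118893i
  m=+2: Y*=+0.146992-0.274798i  Y=+0.199805+0.005239i  product +0.030809-0.054136i
  m=+3: Y*=-0.004990-0.102534i  Y=+0.045893+0.001806i  product -0.000044-0.004715i
  m=+4: Y*=-0.010188-0.015267i  Y=+0.005846+0.000307i  product -0.000055-0.000092i
Total Σ_m = +0.526769-0.000000i. Multiply by 1.396263: +0.735509-0.000000i. P_4(cos γ) = 0.735509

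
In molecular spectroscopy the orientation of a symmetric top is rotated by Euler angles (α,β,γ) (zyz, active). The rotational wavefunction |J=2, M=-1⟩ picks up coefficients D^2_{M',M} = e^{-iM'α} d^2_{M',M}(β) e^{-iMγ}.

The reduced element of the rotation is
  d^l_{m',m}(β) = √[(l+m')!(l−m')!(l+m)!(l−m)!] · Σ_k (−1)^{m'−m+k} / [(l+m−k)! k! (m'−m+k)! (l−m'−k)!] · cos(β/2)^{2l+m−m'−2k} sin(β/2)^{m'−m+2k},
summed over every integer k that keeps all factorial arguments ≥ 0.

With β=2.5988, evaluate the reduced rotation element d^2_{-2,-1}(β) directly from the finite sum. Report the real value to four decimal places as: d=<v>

d=0.0371

d^2_{-2,-1}(β=2.5988) via the finite sum:
c=cos(2.598800/2)=0.268077, s=sin(2.598800/2)=0.963398; N=√[1·24·1·6]=12.000000
k∈{1} keeps every argument non-negative
  k=1: (−1)^0·12.0000/(6)·0.2681^3·0.9634^1 = +0.037120
d^2_{-2,-1}(2.5988) = +0.037120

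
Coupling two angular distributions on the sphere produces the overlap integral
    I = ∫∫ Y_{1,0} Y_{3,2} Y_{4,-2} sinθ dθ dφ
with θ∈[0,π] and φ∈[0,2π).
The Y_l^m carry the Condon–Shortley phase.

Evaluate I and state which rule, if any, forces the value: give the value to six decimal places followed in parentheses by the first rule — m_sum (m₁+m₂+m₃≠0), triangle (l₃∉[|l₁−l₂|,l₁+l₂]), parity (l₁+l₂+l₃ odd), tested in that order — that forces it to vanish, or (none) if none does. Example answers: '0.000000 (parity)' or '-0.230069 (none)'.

0.213244 (none)

m-sum 0 ✓  L=8 even ✓  2≤4≤4 ✓
Π(2lᵢ+1) = 3×7×9 = 189
triangle coeff Δ(1,3,4) = 1/252
Σ_t [0,0]: t=0:+1/36 = 1/36
(3j)²=4/63 [(1 3 4; 0 0 0)], sign=+1
Σ_t [0,0]: t=0:+1/120 = 1/120
(3j)²=1/21 [(1 3 4; 0 2 -2)], sign=+1
⇒ 4πI² = 4/7
I = (+1)√(4/7/(4π)) = 0.21324362
No selection rule forces the value: the integral is nonzero (none).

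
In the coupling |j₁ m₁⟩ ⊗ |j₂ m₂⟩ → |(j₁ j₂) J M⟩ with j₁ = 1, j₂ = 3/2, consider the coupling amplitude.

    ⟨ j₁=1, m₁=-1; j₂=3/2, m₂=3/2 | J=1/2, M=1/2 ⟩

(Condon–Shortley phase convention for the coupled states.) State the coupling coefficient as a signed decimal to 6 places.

triangle: 2!*0!*1!/4! = 2/24
(j±m)!: 0!*2!*3!*0!*1!*0! = 12
prefactor² = (2J+1)*Δ*N² = 2
  k=2: +1/(2!*0!*0!*1!*0!*0!) = 1/2
Σ = 1/2  ⇒  CG² = 2*(1/2)² = 1/2
CG = +√(1/2) = +0.707107

+√(1/2) = +0.707107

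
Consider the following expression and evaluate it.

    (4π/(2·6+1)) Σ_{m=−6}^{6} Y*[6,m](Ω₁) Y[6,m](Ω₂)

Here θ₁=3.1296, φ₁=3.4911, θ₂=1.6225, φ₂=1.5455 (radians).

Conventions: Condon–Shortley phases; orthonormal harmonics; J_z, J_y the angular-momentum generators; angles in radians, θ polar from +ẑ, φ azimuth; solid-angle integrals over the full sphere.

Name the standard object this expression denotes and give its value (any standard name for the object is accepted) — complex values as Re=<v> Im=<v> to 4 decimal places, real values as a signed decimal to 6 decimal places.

This sum is the spherical-harmonic addition theorem: it equals the Legendre polynomial P_l(cos γ) of the angle γ between the two directions.
Expand P_6 via completeness: Σ_{m} conj(Y_{6,m}) at Ω₁ times Y_{6,m} at Ω₂ —
  m=-6: (-0.000000+0.000000i) × (-0.473714-0.072457i) = +0.000000-0.000000i  (running Σ = +0.000000-0.000000i)
  m=-5: (-0.000000+0.000000i) × (-0.010837+0.085223i) = -0.000000-0.000000i  (running Σ = -0.000000-0.000000i)
  m=-4: (+0.000000+0.000000i) × (-0.342690-0.034794i) = -0.000000-0.000000i  (running Σ = -0.000000-0.000000i)
  m=-3: (+0.000004+0.000008i) × (-0.007552+0.099317i) = -0.000001+0.000000i  (running Σ = -0.000001+0.000000i)
  m=-2: (+0.000573+0.000482i) × (-0.308890-0.015641i) = -0.000170-0.000158i  (running Σ = -0.000170-0.000158i)
  m=-1: (+0.037108+0.013525i) × (-0.002646+0.104581i) = -0.001513+0.003845i  (running Σ = -0.001683+0.003688i)
  m=0: (+1.015572-0.000000i) × (-0.300161+0.000000i) = -0.304835+0.000000i  (running Σ = -0.306518+0.003688i)
  m=1: (-0.037108+0.013525i) × (+0.002646+0.104581i) = -0.001513-0.003845i  (running Σ = -0.308031-0.000158i)
  m=2: (+0.000573-0.000482i) × (-0.308890+0.015641i) = -0.000170+0.000158i  (running Σ = -0.308200+0.000000i)
  m=3: (-0.000004+0.000008i) × (+0.007552+0.099317i) = -0.000001-0.000000i  (running Σ = -0.308201-0.000000i)
  m=4: (+0.000000-0.000000i) × (-0.342690+0.034794i) = -0.000000+0.000000i  (running Σ = -0.308201-0.000000i)
  m=5: (+0.000000+0.000000i) × (+0.010837+0.085223i) = -0.000000+0.000000i  (running Σ = -0.308201-0.000000i)
  m=6: (-0.000000-0.000000i) × (-0.473714+0.072457i) = +0.000000+0.000000i  (running Σ = -0.308201+0.000000i)
Total Σ_m = -0.308201+0.000000i. Multiply by 0.966644: -0.297921+0.000000i. P_6(cos γ) = -0.297921

Legendre polynomial (addition theorem), -0.297921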